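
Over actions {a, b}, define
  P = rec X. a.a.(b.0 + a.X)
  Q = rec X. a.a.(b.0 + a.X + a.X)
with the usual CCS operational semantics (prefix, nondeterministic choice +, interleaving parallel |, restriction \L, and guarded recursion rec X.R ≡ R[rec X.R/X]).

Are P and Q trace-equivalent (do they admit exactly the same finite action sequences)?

traces(P) = traces(Q)

LTS(P): 4 reachable states
  u0 = rec X. a.a.(b.0 + a.X) | ··a··> u1
  u1 = a.(b.0 + a.(rec X. a.a.(b.0 + a.X))) | ··a··> u2
  u2 = b.0 + a.(rec X. a.a.(b.0 + a.X)) | ··a··> u0, ··b··> u3
  u3 = 0 | ∅
LTS(Q): 4 reachable states
  v0 = rec X. a.a.(b.0 + a.X + a.X) | ··a··> v1
  v1 = a.(b.0 + a.(rec X. a.a.(b.0 + a.X + a.X)) + a.(rec X. a.a.(b.0 + a.X + a.X))) | ··a··> v2
  v2 = b.0 + a.(rec X. a.a.(b.0 + a.X + a.X)) + a.(rec X. a.a.(b.0 + a.X + a.X)) | ··a··> v0, ··b··> v3
  v3 = 0 | ∅
Bisimilarity quotient blocks:
  B0 = {u0, v0}
  B1 = {u1, v1}
  B2 = {u2, v2}
  B3 = {u3, v3}
u0 ∈ B0, v0 ∈ B0 → same block
Bisimilar ⇒ trace-equivalent.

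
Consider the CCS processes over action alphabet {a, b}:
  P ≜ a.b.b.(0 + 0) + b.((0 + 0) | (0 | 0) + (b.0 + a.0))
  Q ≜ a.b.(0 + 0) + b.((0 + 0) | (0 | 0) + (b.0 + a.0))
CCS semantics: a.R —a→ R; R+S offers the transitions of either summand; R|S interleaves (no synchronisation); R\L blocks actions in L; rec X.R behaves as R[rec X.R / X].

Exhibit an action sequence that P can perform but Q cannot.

abb

LTS(P): 6 reachable states
  m0 = a.b.b.(0 + 0) + b.((0 + 0) | (0 | 0) + (b.0 + a.0)) ⊢ ··a··> m1, ··b··> m2
  m1 = b.b.(0 + 0) ⊢ ··b··> m3
  m2 = (0 + 0) | (0 | 0) + (b.0 + a.0) ⊢ ··a··> m4, ··b··> m4
  m3 = b.(0 + 0) ⊢ ··b··> m5
  m4 = 0 ⊢ (no moves)
  m5 = 0 + 0 ⊢ (no moves)
LTS(Q): 5 reachable states
  n0 = a.b.(0 + 0) + b.((0 + 0) | (0 | 0) + (b.0 + a.0)) ⊢ ··a··> n1, ··b··> n2
  n1 = b.(0 + 0) ⊢ ··b··> n3
  n2 = (0 + 0) | (0 | 0) + (b.0 + a.0) ⊢ ··a··> n4, ··b··> n4
  n3 = 0 + 0 ⊢ (no moves)
  n4 = 0 ⊢ (no moves)
Run σ = ⟨abb⟩ on P: start {m0}
  [1] a ⇒ {m1}
  [2] b ⇒ {m3}
  [3] b ⇒ {m5}
  ✓ P
Run σ = ⟨abb⟩ on Q: start {n0}
  [1] a ⇒ {n1}
  [2] b ⇒ {n3}
  [3] b ⇒ ∅  — Q cannot continue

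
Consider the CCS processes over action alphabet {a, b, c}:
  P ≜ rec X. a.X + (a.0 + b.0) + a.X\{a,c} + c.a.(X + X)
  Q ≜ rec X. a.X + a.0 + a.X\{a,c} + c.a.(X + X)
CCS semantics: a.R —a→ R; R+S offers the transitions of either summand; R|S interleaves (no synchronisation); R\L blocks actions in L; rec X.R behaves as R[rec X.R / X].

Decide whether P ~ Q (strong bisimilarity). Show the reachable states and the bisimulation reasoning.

not bisimilar

LTS(P): 6 reachable states
  m0 = rec X. a.X + (a.0 + b.0) + a.X\{a,c} + c.a.(X + X) :: ··a··> m0, ··a··> m1, ··a··> m2, ··b··> m2, ··c··> m3
  m1 = (rec X. a.X + (a.0 + b.0) + a.X\{a,c} + c.a.(X + X))\{a,c} :: ··b··> m4
  m2 = 0 :: stopped
  m3 = a.((rec X. a.X + (a.0 + b.0) + a.X\{a,c} + c.a.(X + X)) + (rec X. a.X + (a.0 + b.0) + a.X\{a,c} + c.a.(X + X))) :: ··a··> m5
  m4 = 0\{a,c} :: stopped
  m5 = (rec X. a.X + (a.0 + b.0) + a.X\{a,c} + c.a.(X + X)) + (rec X. a.X + (a.0 + b.0) + a.X\{a,c} + c.a.(X + X)) :: ··a··> m0, ··a··> m1, ··a··> m2, ··b··> m2, ··c··> m3
LTS(Q): 5 reachable states
  n0 = rec X. a.X + a.0 + a.X\{a,c} + c.a.(X + X) :: ··a··> n0, ··a··> n1, ··a··> n2, ··c··> n3
  n1 = (rec X. a.X + a.0 + a.X\{a,c} + c.a.(X + X))\{a,c} :: stopped
  n2 = 0 :: stopped
  n3 = a.((rec X. a.X + a.0 + a.X\{a,c} + c.a.(X + X)) + (rec X. a.X + a.0 + a.X\{a,c} + c.a.(X + X))) :: ··a··> n4
  n4 = (rec X. a.X + a.0 + a.X\{a,c} + c.a.(X + X)) + (rec X. a.X + a.0 + a.X\{a,c} + c.a.(X + X)) :: ··a··> n0, ··a··> n1, ··a··> n2, ··c··> n3
Coarsest stable partition (strong bisimilarity classes):
  B0 = {m0, m5}
  B1 = {m2, m4, n1, n2}
  B2 = {m3}
  B3 = {m1}
  B4 = {n0, n4}
  B5 = {n3}
m0 ∈ B0, n0 ∈ B4 → different blocks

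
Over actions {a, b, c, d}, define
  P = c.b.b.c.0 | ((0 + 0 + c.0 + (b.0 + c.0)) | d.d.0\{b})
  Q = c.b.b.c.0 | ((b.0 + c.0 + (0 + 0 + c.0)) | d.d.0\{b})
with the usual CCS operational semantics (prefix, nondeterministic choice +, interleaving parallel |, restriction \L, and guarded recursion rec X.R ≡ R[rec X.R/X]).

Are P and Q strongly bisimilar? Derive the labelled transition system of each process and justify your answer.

bisimilar

Reachable graph of P (30 states):
  p0 = c.b.b.c.0 | ((0 + 0 + c.0 + (b.0 + c.0)) | d.d.0\{b}) ⊢ ··b··> p1, ··c··> p1, ··c··> p2, ··d··> p3
  p1 = c.b.b.c.0 | (0 | d.d.0\{b}) ⊢ ··c··> p4, ··d··> p5
  p2 = b.b.c.0 | ((0 + 0 + c.0 + (b.0 + c.0)) | d.d.0\{b}) ⊢ ··b··> p4, ··b··> p6, ··c··> p4, ··d··> p7
  p3 = c.b.b.c.0 | ((0 + 0 + c.0 + (b.0 + c.0)) | d.0\{b}) ⊢ ··b··> p5, ··c··> p5, ··c··> p7, ··d··> p8
  p4 = b.b.c.0 | (0 | d.d.0\{b}) ⊢ ··b··> p9, ··d··> p10
  p5 = c.b.b.c.0 | (0 | d.0\{b}) ⊢ ··c··> p10, ··d··> p11
  p6 = b.c.0 | ((0 + 0 + c.0 + (b.0 + c.0)) | d.d.0\{b}) ⊢ ··b··> p12, ··b··> p9, ··c··> p9, ··d··> p13
  p7 = b.b.c.0 | ((0 + 0 + c.0 + (b.0 + c.0)) | d.0\{b}) ⊢ ··b··> p10, ··b··> p13, ··c··> p10, ··d··> p14
  p8 = c.b.b.c.0 | ((0 + 0 + c.0 + (b.0 + c.0)) | 0\{b}) ⊢ ··b··> p11, ··c··> p11, ··c··> p14
  p9 = b.c.0 | (0 | d.d.0\{b}) ⊢ ··b··> p15, ··d··> p16
  p10 = b.b.c.0 | (0 | d.0\{b}) ⊢ ··b··> p16, ··d··> p17
  p11 = c.b.b.c.0 | (0 | 0\{b}) ⊢ ··c··> p17
  p12 = c.0 | ((0 + 0 + c.0 + (b.0 + c.0)) | d.d.0\{b}) ⊢ ··b··> p15, ··c··> p15, ··c··> p18, ··d··> p19
  p13 = b.c.0 | ((0 + 0 + c.0 + (b.0 + c.0)) | d.0\{b}) ⊢ ··b··> p16, ··b··> p19, ··c··> p16, ··d··> p20
  p14 = b.b.c.0 | ((0 + 0 + c.0 + (b.0 + c.0)) | 0\{b}) ⊢ ··b··> p17, ··b··> p20, ··c··> p17
  p15 = c.0 | (0 | d.d.0\{b}) ⊢ ··c··> p21, ··d··> p22
  p16 = b.c.0 | (0 | d.0\{b}) ⊢ ··b··> p22, ··d··> p23
  p17 = b.b.c.0 | (0 | 0\{b}) ⊢ ··b··> p23
  p18 = 0 | ((0 + 0 + c.0 + (b.0 + c.0)) | d.d.0\{b}) ⊢ ··b··> p21, ··c··> p21, ··d··> p24
  p19 = c.0 | ((0 + 0 + c.0 + (b.0 + c.0)) | d.0\{b}) ⊢ ··b··> p22, ··c··> p22, ··c··> p24, ··d··> p25
  p20 = b.c.0 | ((0 + 0 + c.0 + (b.0 + c.0)) | 0\{b}) ⊢ ··b··> p23, ··b··> p25, ··c··> p23
  p21 = 0 | (0 | d.d.0\{b}) ⊢ ··d··> p26
  p22 = c.0 | (0 | d.0\{b}) ⊢ ··c··> p26, ··d··> p27
  p23 = b.c.0 | (0 | 0\{b}) ⊢ ··b··> p27
  p24 = 0 | ((0 + 0 + c.0 + (b.0 + c.0)) | d.0\{b}) ⊢ ··b··> p26, ··c··> p26, ··d··> p28
  p25 = c.0 | ((0 + 0 + c.0 + (b.0 + c.0)) | 0\{b}) ⊢ ··b··> p27, ··c··> p27, ··c··> p28
  p26 = 0 | (0 | d.0\{b}) ⊢ ··d··> p29
  p27 = c.0 | (0 | 0\{b}) ⊢ ··c··> p29
  p28 = 0 | ((0 + 0 + c.0 + (b.0 + c.0)) | 0\{b}) ⊢ ··b··> p29, ··c··> p29
  p29 = 0 | (0 | 0\{b}) ⊢ ·
Reachable graph of Q (30 states):
  q0 = c.b.b.c.0 | ((b.0 + c.0 + (0 + 0 + c.0)) | d.d.0\{b}) ⊢ ··b··> q1, ··c··> q1, ··c··> q2, ··d··> q3
  q1 = c.b.b.c.0 | (0 | d.d.0\{b}) ⊢ ··c··> q4, ··d··> q5
  q2 = b.b.c.0 | ((b.0 + c.0 + (0 + 0 + c.0)) | d.d.0\{b}) ⊢ ··b··> q4, ··b··> q6, ··c··> q4, ··d··> q7
  q3 = c.b.b.c.0 | ((b.0 + c.0 + (0 + 0 + c.0)) | d.0\{b}) ⊢ ··b··> q5, ··c··> q5, ··c··> q7, ··d··> q8
  q4 = b.b.c.0 | (0 | d.d.0\{b}) ⊢ ··b··> q9, ··d··> q10
  q5 = c.b.b.c.0 | (0 | d.0\{b}) ⊢ ··c··> q10, ··d··> q11
  q6 = b.c.0 | ((b.0 + c.0 + (0 + 0 + c.0)) | d.d.0\{b}) ⊢ ··b··> q12, ··b··> q9, ··c··> q9, ··d··> q13
  q7 = b.b.c.0 | ((b.0 + c.0 + (0 + 0 + c.0)) | d.0\{b}) ⊢ ··b··> q10, ··b··> q13, ··c··> q10, ··d··> q14
  q8 = c.b.b.c.0 | ((b.0 + c.0 + (0 + 0 + c.0)) | 0\{b}) ⊢ ··b··> q11, ··c··> q11, ··c··> q14
  q9 = b.c.0 | (0 | d.d.0\{b}) ⊢ ··b··> q15, ··d··> q16
  q10 = b.b.c.0 | (0 | d.0\{b}) ⊢ ··b··> q16, ··d··> q17
  q11 = c.b.b.c.0 | (0 | 0\{b}) ⊢ ··c··> q17
  q12 = c.0 | ((b.0 + c.0 + (0 + 0 + c.0)) | d.d.0\{b}) ⊢ ··b··> q15, ··c··> q15, ··c··> q18, ··d··> q19
  q13 = b.c.0 | ((b.0 + c.0 + (0 + 0 + c.0)) | d.0\{b}) ⊢ ··b··> q16, ··b··> q19, ··c··> q16, ··d··> q20
  q14 = b.b.c.0 | ((b.0 + c.0 + (0 + 0 + c.0)) | 0\{b}) ⊢ ··b··> q17, ··b··> q20, ··c··> q17
  q15 = c.0 | (0 | d.d.0\{b}) ⊢ ··c··> q21, ··d··> q22
  q16 = b.c.0 | (0 | d.0\{b}) ⊢ ··b··> q22, ··d··> q23
  q17 = b.b.c.0 | (0 | 0\{b}) ⊢ ··b··> q23
  q18 = 0 | ((b.0 + c.0 + (0 + 0 + c.0)) | d.d.0\{b}) ⊢ ··b··> q21, ··c··> q21, ··d··> q24
  q19 = c.0 | ((b.0 + c.0 + (0 + 0 + c.0)) | d.0\{b}) ⊢ ··b··> q22, ··c··> q22, ··c··> q24, ··d··> q25
  q20 = b.c.0 | ((b.0 + c.0 + (0 + 0 + c.0)) | 0\{b}) ⊢ ··b··> q23, ··b··> q25, ··c··> q23
  q21 = 0 | (0 | d.d.0\{b}) ⊢ ··d··> q26
  q22 = c.0 | (0 | d.0\{b}) ⊢ ··c··> q26, ··d··> q27
  q23 = b.c.0 | (0 | 0\{b}) ⊢ ··b··> q27
  q24 = 0 | ((b.0 + c.0 + (0 + 0 + c.0)) | d.0\{b}) ⊢ ··b··> q26, ··c··> q26, ··d··> q28
  q25 = c.0 | ((b.0 + c.0 + (0 + 0 + c.0)) | 0\{b}) ⊢ ··b··> q27, ··c··> q27, ··c··> q28
  q26 = 0 | (0 | d.0\{b}) ⊢ ··d··> q29
  q27 = c.0 | (0 | 0\{b}) ⊢ ··c··> q29
  q28 = 0 | ((b.0 + c.0 + (0 + 0 + c.0)) | 0\{b}) ⊢ ··b··> q29, ··c··> q29
  q29 = 0 | (0 | 0\{b}) ⊢ ·
Bisimilarity quotient blocks:
  B0 = {p0, q0}
  B1 = {p1, q1}
  B2 = {p4, q4}
  B3 = {p9, q9}
  B4 = {p15, q15}
  B5 = {p22, q22}
  B6 = {p27, q27}
  B7 = {p29, q29}
  B8 = {p26, q26}
  B9 = {p21, q21}
  B10 = {p16, q16}
  B11 = {p23, q23}
  B12 = {p10, q10}
  B13 = {p17, q17}
  B14 = {p5, q5}
  B15 = {p11, q11}
  B16 = {p2, q2}
  B17 = {p7, q7}
  B18 = {p14, q14}
  B19 = {p20, q20}
  B20 = {p25, q25}
  B21 = {p28, q28}
  B22 = {p13, q13}
  B23 = {p19, q19}
  B24 = {p24, q24}
  B25 = {p6, q6}
  B26 = {p12, q12}
  B27 = {p18, q18}
  B28 = {p3, q3}
  B29 = {p8, q8}
p0 ∈ B0, q0 ∈ B0 → same block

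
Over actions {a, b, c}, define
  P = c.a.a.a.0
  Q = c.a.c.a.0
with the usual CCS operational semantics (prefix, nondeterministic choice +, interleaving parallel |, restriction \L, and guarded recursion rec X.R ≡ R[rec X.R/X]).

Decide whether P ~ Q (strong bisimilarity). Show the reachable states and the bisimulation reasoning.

LTS(P): 5 reachable states
  s0 = c.a.a.a.0 | =c=> s1
  s1 = a.a.a.0 | =a=> s2
  s2 = a.a.0 | =a=> s3
  s3 = a.0 | =a=> s4
  s4 = 0 | ·
LTS(Q): 5 reachable states
  t0 = c.a.c.a.0 | =c=> t1
  t1 = a.c.a.0 | =a=> t2
  t2 = c.a.0 | =c=> t3
  t3 = a.0 | =a=> t4
  t4 = 0 | ·
Partition-refinement fixed point:
  B0 = {s0}
  B1 = {s1}
  B2 = {s2}
  B3 = {s3, t3}
  B4 = {s4, t4}
  B5 = {t0}
  B6 = {t1}
  B7 = {t2}
s0 ∈ B0, t0 ∈ B5 → different blocks

NO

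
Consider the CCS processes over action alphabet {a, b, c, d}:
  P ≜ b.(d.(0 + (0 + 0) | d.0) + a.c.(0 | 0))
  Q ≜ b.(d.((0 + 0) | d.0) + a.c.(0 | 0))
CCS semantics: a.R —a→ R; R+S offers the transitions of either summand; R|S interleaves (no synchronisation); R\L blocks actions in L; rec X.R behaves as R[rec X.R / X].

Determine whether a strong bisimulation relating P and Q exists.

LTS(P): 6 reachable states
  m0 = b.(d.(0 + (0 + 0) | d.0) + a.c.(0 | 0)) ⊢ =b=> m1
  m1 = d.(0 + (0 + 0) | d.0) + a.c.(0 | 0) ⊢ =a=> m2, =d=> m3
  m2 = c.(0 | 0) ⊢ =c=> m4
  m3 = 0 + (0 + 0) | d.0 ⊢ =d=> m5
  m4 = 0 | 0 ⊢ ·
  m5 = (0 + 0) | 0 ⊢ ·
LTS(Q): 6 reachable states
  n0 = b.(d.((0 + 0) | d.0) + a.c.(0 | 0)) ⊢ =b=> n1
  n1 = d.((0 + 0) | d.0) + a.c.(0 | 0) ⊢ =a=> n2, =d=> n3
  n2 = c.(0 | 0) ⊢ =c=> n4
  n3 = (0 + 0) | d.0 ⊢ =d=> n5
  n4 = 0 | 0 ⊢ ·
  n5 = (0 + 0) | 0 ⊢ ·
Coarsest stable partition (strong bisimilarity classes):
  B0 = {m0, n0}
  B1 = {m1, n1}
  B2 = {m2, n2}
  B3 = {m4, m5, n4, n5}
  B4 = {m3, n3}
m0 ∈ B0, n0 ∈ B0 → same block

P ~ Q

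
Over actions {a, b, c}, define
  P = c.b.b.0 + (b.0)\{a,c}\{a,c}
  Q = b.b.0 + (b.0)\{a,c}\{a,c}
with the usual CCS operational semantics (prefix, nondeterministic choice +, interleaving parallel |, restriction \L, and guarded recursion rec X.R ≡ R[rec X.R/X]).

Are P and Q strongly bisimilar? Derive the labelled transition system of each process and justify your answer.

not bisimilar

P's transition system — 5 states:
  s0 = c.b.b.0 + (b.0)\{a,c}\{a,c} | =b=> s1, =c=> s2
  s1 = 0\{a,c}\{a,c} | ·
  s2 = b.b.0 | =b=> s3
  s3 = b.0 | =b=> s4
  s4 = 0 | ·
Q's transition system — 4 states:
  t0 = b.b.0 + (b.0)\{a,c}\{a,c} | =b=> t1, =b=> t2
  t1 = 0\{a,c}\{a,c} | ·
  t2 = b.0 | =b=> t3
  t3 = 0 | ·
Partition-refinement fixed point:
  B0 = {s0}
  B1 = {s1, s4, t1, t3}
  B2 = {s2}
  B3 = {s3, t2}
  B4 = {t0}
s0 ∈ B0, t0 ∈ B4 → different blocks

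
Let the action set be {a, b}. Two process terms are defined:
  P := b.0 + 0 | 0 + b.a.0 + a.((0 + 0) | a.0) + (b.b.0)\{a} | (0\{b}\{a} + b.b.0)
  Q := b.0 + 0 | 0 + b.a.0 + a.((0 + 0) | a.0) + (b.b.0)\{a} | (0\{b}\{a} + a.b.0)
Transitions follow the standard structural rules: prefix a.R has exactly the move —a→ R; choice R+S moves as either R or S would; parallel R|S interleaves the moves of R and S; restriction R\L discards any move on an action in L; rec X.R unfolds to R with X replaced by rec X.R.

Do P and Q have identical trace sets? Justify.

LTS(P): 13 reachable states
  m0 = b.0 + 0 | 0 + b.a.0 + a.((0 + 0) | a.0) + (b.b.0)\{a} | (0\{b}\{a} + b.b.0) has moves --a--▸ m1, --b--▸ m2, --b--▸ m3, --b--▸ m4, --b--▸ m5
  m1 = (0 + 0) | a.0 has moves --a--▸ m6
  m2 = (b.0)\{a} | (0\{b}\{a} + b.b.0) has moves --b--▸ m7, --b--▸ m8
  m3 = (b.b.0)\{a} | b.0 has moves --b--▸ m7, --b--▸ m9
  m4 = 0 has moves ∅
  m5 = a.0 has moves --a--▸ m4
  m6 = (0 + 0) | 0 has moves ∅
  m7 = (b.0)\{a} | b.0 has moves --b--▸ m10, --b--▸ m11
  m8 = 0\{a} | (0\{b}\{a} + b.b.0) has moves --b--▸ m11
  m9 = (b.b.0)\{a} | 0 has moves --b--▸ m10
  m10 = (b.0)\{a} | 0 has moves --b--▸ m12
  m11 = 0\{a} | b.0 has moves --b--▸ m12
  m12 = 0\{a} | 0 has moves ∅
LTS(Q): 13 reachable states
  n0 = b.0 + 0 | 0 + b.a.0 + a.((0 + 0) | a.0) + (b.b.0)\{a} | (0\{b}\{a} + a.b.0) has moves --a--▸ n1, --a--▸ n2, --b--▸ n3, --b--▸ n4, --b--▸ n5
  n1 = (0 + 0) | a.0 has moves --a--▸ n6
  n2 = (b.b.0)\{a} | b.0 has moves --b--▸ n7, --b--▸ n8
  n3 = (b.0)\{a} | (0\{b}\{a} + a.b.0) has moves --a--▸ n7, --b--▸ n9
  n4 = 0 has moves ∅
  n5 = a.0 has moves --a--▸ n4
  n6 = (0 + 0) | 0 has moves ∅
  n7 = (b.0)\{a} | b.0 has moves --b--▸ n10, --b--▸ n11
  n8 = (b.b.0)\{a} | 0 has moves --b--▸ n10
  n9 = 0\{a} | (0\{b}\{a} + a.b.0) has moves --a--▸ n11
  n10 = (b.0)\{a} | 0 has moves --b--▸ n12
  n11 = 0\{a} | b.0 has moves --b--▸ n12
  n12 = 0\{a} | 0 has moves ∅
Trace ⟨bbb⟩ through P, begin at {m0}:
  after b @ step 1: {m2, m3, m4, m5}
  after b @ step 2: {m7, m8, m9}
  after b @ step 3: {m10, m11}
  P completes σ.
Trace ⟨bbb⟩ through Q, begin at {n0}:
  after b @ step 1: {n3, n4, n5}
  after b @ step 2: {n9}
  after b @ step 3: ∅ (Q stuck)

trace-distinct — witness ⟨bbb⟩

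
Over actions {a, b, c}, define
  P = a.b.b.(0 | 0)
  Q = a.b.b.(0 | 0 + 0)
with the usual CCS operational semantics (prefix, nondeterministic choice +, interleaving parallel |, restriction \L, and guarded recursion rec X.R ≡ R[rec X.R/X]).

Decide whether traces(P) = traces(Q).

traces(P) = traces(Q)

Reachable graph of P (4 states):
  p0 = a.b.b.(0 | 0) → ··a··> p1
  p1 = b.b.(0 | 0) → ··b··> p2
  p2 = b.(0 | 0) → ··b··> p3
  p3 = 0 | 0 → deadlocked
Reachable graph of Q (4 states):
  q0 = a.b.b.(0 | 0 + 0) → ··a··> q1
  q1 = b.b.(0 | 0 + 0) → ··b··> q2
  q2 = b.(0 | 0 + 0) → ··b··> q3
  q3 = 0 | 0 + 0 → deadlocked
Partition-refinement fixed point:
  B0 = {p0, q0}
  B1 = {p1, q1}
  B2 = {p2, q2}
  B3 = {p3, q3}
p0 ∈ B0, q0 ∈ B0 → same block
Bisimilar ⇒ trace-equivalent.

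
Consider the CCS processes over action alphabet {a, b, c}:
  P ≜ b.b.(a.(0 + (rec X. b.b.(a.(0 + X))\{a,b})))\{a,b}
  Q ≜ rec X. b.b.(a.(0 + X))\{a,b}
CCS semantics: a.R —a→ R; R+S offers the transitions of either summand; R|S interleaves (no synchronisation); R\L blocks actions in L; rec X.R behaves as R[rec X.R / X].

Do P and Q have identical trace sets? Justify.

trace-equivalent

LTS(P): 3 reachable states
  u0 = b.b.(a.(0 + (rec X. b.b.(a.(0 + X))\{a,b})))\{a,b} :: ··b··> u1
  u1 = b.(a.(0 + (rec X. b.b.(a.(0 + X))\{a,b})))\{a,b} :: ··b··> u2
  u2 = (a.(0 + (rec X. b.b.(a.(0 + X))\{a,b})))\{a,b} :: ∅
LTS(Q): 3 reachable states
  v0 = rec X. b.b.(a.(0 + X))\{a,b} :: ··b··> v1
  v1 = b.(a.(0 + (rec X. b.b.(a.(0 + X))\{a,b})))\{a,b} :: ··b··> v2
  v2 = (a.(0 + (rec X. b.b.(a.(0 + X))\{a,b})))\{a,b} :: ∅
Partition-refinement fixed point:
  B0 = {u0, v0}
  B1 = {u1, v1}
  B2 = {u2, v2}
u0 ∈ B0, v0 ∈ B0 → same block
Bisimilar ⇒ trace-equivalent.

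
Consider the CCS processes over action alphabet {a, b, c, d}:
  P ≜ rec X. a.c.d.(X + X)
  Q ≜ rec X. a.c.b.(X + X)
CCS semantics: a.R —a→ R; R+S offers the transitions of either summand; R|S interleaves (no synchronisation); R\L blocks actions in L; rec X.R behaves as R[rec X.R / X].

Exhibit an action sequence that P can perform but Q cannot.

acd

LTS(P): 4 reachable states
  u0 = rec X. a.c.d.(X + X) ⊢ =a=> u1
  u1 = c.d.((rec X. a.c.d.(X + X)) + (rec X. a.c.d.(X + X))) ⊢ =c=> u2
  u2 = d.((rec X. a.c.d.(X + X)) + (rec X. a.c.d.(X + X))) ⊢ =d=> u3
  u3 = (rec X. a.c.d.(X + X)) + (rec X. a.c.d.(X + X)) ⊢ =a=> u1
LTS(Q): 4 reachable states
  v0 = rec X. a.c.b.(X + X) ⊢ =a=> v1
  v1 = c.b.((rec X. a.c.b.(X + X)) + (rec X. a.c.b.(X + X))) ⊢ =c=> v2
  v2 = b.((rec X. a.c.b.(X + X)) + (rec X. a.c.b.(X + X))) ⊢ =b=> v3
  v3 = (rec X. a.c.b.(X + X)) + (rec X. a.c.b.(X + X)) ⊢ =a=> v1
Run σ = ⟨acd⟩ on P: start {u0}
  after a @ step 1: {u1}
  after c @ step 2: {u2}
  after d @ step 3: {u3}
  ✓ P
Run σ = ⟨acd⟩ on Q: start {v0}
  after a @ step 1: {v1}
  after c @ step 2: {v2}
  after d @ step 3: ∅ (Q stuck)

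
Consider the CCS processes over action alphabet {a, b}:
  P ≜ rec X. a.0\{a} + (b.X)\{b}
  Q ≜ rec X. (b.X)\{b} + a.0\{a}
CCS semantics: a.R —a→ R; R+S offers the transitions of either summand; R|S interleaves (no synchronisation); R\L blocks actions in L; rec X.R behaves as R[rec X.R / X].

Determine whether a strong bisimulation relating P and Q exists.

P's transition system — 2 states:
  m0 = rec X. a.0\{a} + (b.X)\{b} | -a-> m1
  m1 = 0\{a} | ∅
Q's transition system — 2 states:
  n0 = rec X. (b.X)\{b} + a.0\{a} | -a-> n1
  n1 = 0\{a} | ∅
Bisimilarity quotient blocks:
  B0 = {m0, n0}
  B1 = {m1, n1}
m0 ∈ B0, n0 ∈ B0 → same block

P ~ Q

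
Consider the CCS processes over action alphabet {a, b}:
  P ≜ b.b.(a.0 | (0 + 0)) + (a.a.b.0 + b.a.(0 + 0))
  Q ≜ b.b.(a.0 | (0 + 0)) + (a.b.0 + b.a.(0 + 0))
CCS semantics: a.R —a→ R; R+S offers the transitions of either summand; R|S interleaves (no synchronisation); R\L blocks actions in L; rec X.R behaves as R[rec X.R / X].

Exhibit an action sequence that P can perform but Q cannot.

Reachable graph of P (9 states):
  p0 = b.b.(a.0 | (0 + 0)) + (a.a.b.0 + b.a.(0 + 0)) :: -a-> p1, -b-> p2, -b-> p3
  p1 = a.b.0 :: -a-> p4
  p2 = a.(0 + 0) :: -a-> p5
  p3 = b.(a.0 | (0 + 0)) :: -b-> p6
  p4 = b.0 :: -b-> p7
  p5 = 0 + 0 :: deadlocked
  p6 = a.0 | (0 + 0) :: -a-> p8
  p7 = 0 :: deadlocked
  p8 = 0 | (0 + 0) :: deadlocked
Reachable graph of Q (8 states):
  q0 = b.b.(a.0 | (0 + 0)) + (a.b.0 + b.a.(0 + 0)) :: -a-> q1, -b-> q2, -b-> q3
  q1 = b.0 :: -b-> q4
  q2 = a.(0 + 0) :: -a-> q5
  q3 = b.(a.0 | (0 + 0)) :: -b-> q6
  q4 = 0 :: deadlocked
  q5 = 0 + 0 :: deadlocked
  q6 = a.0 | (0 + 0) :: -a-> q7
  q7 = 0 | (0 + 0) :: deadlocked
Run σ = ⟨aa⟩ on P: start {p0}
  [1] a ⇒ {p1}
  [2] a ⇒ {p4}
  P completes σ.
Run σ = ⟨aa⟩ on Q: start {q0}
  [1] a ⇒ {q1}
  [2] a ⇒ no successor for Q

aa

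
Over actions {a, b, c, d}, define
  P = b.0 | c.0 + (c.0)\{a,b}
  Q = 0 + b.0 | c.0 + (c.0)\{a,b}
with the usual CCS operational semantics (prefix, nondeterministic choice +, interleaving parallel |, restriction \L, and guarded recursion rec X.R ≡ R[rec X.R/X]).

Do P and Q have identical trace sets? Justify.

LTS(P): 5 reachable states
  s0 = b.0 | c.0 + (c.0)\{a,b} :: —b→ s1, —c→ s2, —c→ s3
  s1 = 0 | c.0 :: —c→ s4
  s2 = 0\{a,b} :: ·
  s3 = b.0 | 0 :: —b→ s4
  s4 = 0 | 0 :: ·
LTS(Q): 5 reachable states
  t0 = 0 + b.0 | c.0 + (c.0)\{a,b} :: —b→ t1, —c→ t2, —c→ t3
  t1 = 0 | c.0 :: —c→ t4
  t2 = 0\{a,b} :: ·
  t3 = b.0 | 0 :: —b→ t4
  t4 = 0 | 0 :: ·
Bisimilarity quotient blocks:
  B0 = {s0, t0}
  B1 = {s2, s4, t2, t4}
  B2 = {s1, t1}
  B3 = {s3, t3}
s0 ∈ B0, t0 ∈ B0 → same block
Bisimilar ⇒ trace-equivalent.

trace-equivalent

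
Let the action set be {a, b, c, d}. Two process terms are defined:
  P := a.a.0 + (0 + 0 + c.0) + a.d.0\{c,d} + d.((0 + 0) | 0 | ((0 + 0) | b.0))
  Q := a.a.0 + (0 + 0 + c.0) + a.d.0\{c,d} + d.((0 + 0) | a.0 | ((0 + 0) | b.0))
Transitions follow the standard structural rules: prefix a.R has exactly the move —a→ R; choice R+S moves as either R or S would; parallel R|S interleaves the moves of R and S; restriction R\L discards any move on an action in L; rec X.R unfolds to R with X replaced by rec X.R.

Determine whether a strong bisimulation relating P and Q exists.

P's transition system — 7 states:
  s0 = a.a.0 + (0 + 0 + c.0) + a.d.0\{c,d} + d.((0 + 0) | 0 | ((0 + 0) | b.0)) | —a→ s1, —a→ s2, —c→ s3, —d→ s4
  s1 = a.0 | —a→ s3
  s2 = d.0\{c,d} | —d→ s5
  s3 = 0 | stopped
  s4 = (0 + 0) | 0 | ((0 + 0) | b.0) | —b→ s6
  s5 = 0\{c,d} | stopped
  s6 = (0 + 0) | 0 | ((0 + 0) | 0) | stopped
Q's transition system — 9 states:
  t0 = a.a.0 + (0 + 0 + c.0) + a.d.0\{c,d} + d.((0 + 0) | a.0 | ((0 + 0) | b.0)) | —a→ t1, —a→ t2, —c→ t3, —d→ t4
  t1 = a.0 | —a→ t3
  t2 = d.0\{c,d} | —d→ t5
  t3 = 0 | stopped
  t4 = (0 + 0) | a.0 | ((0 + 0) | b.0) | —a→ t6, —b→ t7
  t5 = 0\{c,d} | stopped
  t6 = (0 + 0) | 0 | ((0 + 0) | b.0) | —b→ t8
  t7 = (0 + 0) | a.0 | ((0 + 0) | 0) | —a→ t8
  t8 = (0 + 0) | 0 | ((0 + 0) | 0) | stopped
Coarsest stable partition (strong bisimilarity classes):
  B0 = {s0}
  B1 = {s2, t2}
  B2 = {s3, s5, s6, t3, t5, t8}
  B3 = {s4, t6}
  B4 = {s1, t1, t7}
  B5 = {t0}
  B6 = {t4}
s0 ∈ B0, t0 ∈ B5 → different blocks

P ≁ Q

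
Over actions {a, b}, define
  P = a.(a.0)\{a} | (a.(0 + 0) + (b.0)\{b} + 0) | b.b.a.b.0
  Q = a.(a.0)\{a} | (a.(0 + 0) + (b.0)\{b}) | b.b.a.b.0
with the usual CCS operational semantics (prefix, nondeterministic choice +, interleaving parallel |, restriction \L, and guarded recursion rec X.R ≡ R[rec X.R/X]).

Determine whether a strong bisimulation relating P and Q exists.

YES

LTS(P): 20 reachable states
  p0 = a.(a.0)\{a} | (a.(0 + 0) + (b.0)\{b} + 0) | b.b.a.b.0 → --a--▸ p1, --a--▸ p2, --b--▸ p3
  p1 = (a.0)\{a} | (a.(0 + 0) + (b.0)\{b} + 0) | b.b.a.b.0 → --a--▸ p4, --b--▸ p5
  p2 = a.(a.0)\{a} | (0 + 0) | b.b.a.b.0 → --a--▸ p4, --b--▸ p6
  p3 = a.(a.0)\{a} | (a.(0 + 0) + (b.0)\{b} + 0) | b.a.b.0 → --a--▸ p5, --a--▸ p6, --b--▸ p7
  p4 = (a.0)\{a} | (0 + 0) | b.b.a.b.0 → --b--▸ p8
  p5 = (a.0)\{a} | (a.(0 + 0) + (b.0)\{b} + 0) | b.a.b.0 → --a--▸ p8, --b--▸ p9
  p6 = a.(a.0)\{a} | (0 + 0) | b.a.b.0 → --a--▸ p8, --b--▸ p10
  p7 = a.(a.0)\{a} | (a.(0 + 0) + (b.0)\{b} + 0) | a.b.0 → --a--▸ p10, --a--▸ p11, --a--▸ p9
  p8 = (a.0)\{a} | (0 + 0) | b.a.b.0 → --b--▸ p12
  p9 = (a.0)\{a} | (a.(0 + 0) + (b.0)\{b} + 0) | a.b.0 → --a--▸ p12, --a--▸ p13
  p10 = a.(a.0)\{a} | (0 + 0) | a.b.0 → --a--▸ p12, --a--▸ p14
  p11 = a.(a.0)\{a} | (a.(0 + 0) + (b.0)\{b} + 0) | b.0 → --a--▸ p13, --a--▸ p14, --b--▸ p15
  p12 = (a.0)\{a} | (0 + 0) | a.b.0 → --a--▸ p16
  p13 = (a.0)\{a} | (a.(0 + 0) + (b.0)\{b} + 0) | b.0 → --a--▸ p16, --b--▸ p17
  p14 = a.(a.0)\{a} | (0 + 0) | b.0 → --a--▸ p16, --b--▸ p18
  p15 = a.(a.0)\{a} | (a.(0 + 0) + (b.0)\{b} + 0) | 0 → --a--▸ p17, --a--▸ p18
  p16 = (a.0)\{a} | (0 + 0) | b.0 → --b--▸ p19
  p17 = (a.0)\{a} | (a.(0 + 0) + (b.0)\{b} + 0) | 0 → --a--▸ p19
  p18 = a.(a.0)\{a} | (0 + 0) | 0 → --a--▸ p19
  p19 = (a.0)\{a} | (0 + 0) | 0 → (no moves)
LTS(Q): 20 reachable states
  q0 = a.(a.0)\{a} | (a.(0 + 0) + (b.0)\{b}) | b.b.a.b.0 → --a--▸ q1, --a--▸ q2, --b--▸ q3
  q1 = (a.0)\{a} | (a.(0 + 0) + (b.0)\{b}) | b.b.a.b.0 → --a--▸ q4, --b--▸ q5
  q2 = a.(a.0)\{a} | (0 + 0) | b.b.a.b.0 → --a--▸ q4, --b--▸ q6
  q3 = a.(a.0)\{a} | (a.(0 + 0) + (b.0)\{b}) | b.a.b.0 → --a--▸ q5, --a--▸ q6, --b--▸ q7
  q4 = (a.0)\{a} | (0 + 0) | b.b.a.b.0 → --b--▸ q8
  q5 = (a.0)\{a} | (a.(0 + 0) + (b.0)\{b}) | b.a.b.0 → --a--▸ q8, --b--▸ q9
  q6 = a.(a.0)\{a} | (0 + 0) | b.a.b.0 → --a--▸ q8, --b--▸ q10
  q7 = a.(a.0)\{a} | (a.(0 + 0) + (b.0)\{b}) | a.b.0 → --a--▸ q10, --a--▸ q11, --a--▸ q9
  q8 = (a.0)\{a} | (0 + 0) | b.a.b.0 → --b--▸ q12
  q9 = (a.0)\{a} | (a.(0 + 0) + (b.0)\{b}) | a.b.0 → --a--▸ q12, --a--▸ q13
  q10 = a.(a.0)\{a} | (0 + 0) | a.b.0 → --a--▸ q12, --a--▸ q14
  q11 = a.(a.0)\{a} | (a.(0 + 0) + (b.0)\{b}) | b.0 → --a--▸ q13, --a--▸ q14, --b--▸ q15
  q12 = (a.0)\{a} | (0 + 0) | a.b.0 → --a--▸ q16
  q13 = (a.0)\{a} | (a.(0 + 0) + (b.0)\{b}) | b.0 → --a--▸ q16, --b--▸ q17
  q14 = a.(a.0)\{a} | (0 + 0) | b.0 → --a--▸ q16, --b--▸ q18
  q15 = a.(a.0)\{a} | (a.(0 + 0) + (b.0)\{b}) | 0 → --a--▸ q17, --a--▸ q18
  q16 = (a.0)\{a} | (0 + 0) | b.0 → --b--▸ q19
  q17 = (a.0)\{a} | (a.(0 + 0) + (b.0)\{b}) | 0 → --a--▸ q19
  q18 = a.(a.0)\{a} | (0 + 0) | 0 → --a--▸ q19
  q19 = (a.0)\{a} | (0 + 0) | 0 → (no moves)
Partition-refinement fixed point:
  B0 = {p0, q0}
  B1 = {p3, q3}
  B2 = {p5, p6, q5, q6}
  B3 = {p10, p9, q10, q9}
  B4 = {p13, p14, q13, q14}
  B5 = {p16, q16}
  B6 = {p19, q19}
  B7 = {p17, p18, q17, q18}
  B8 = {p12, q12}
  B9 = {p8, q8}
  B10 = {p7, q7}
  B11 = {p11, q11}
  B12 = {p15, q15}
  B13 = {p1, p2, q1, q2}
  B14 = {p4, q4}
p0 ∈ B0, q0 ∈ B0 → same block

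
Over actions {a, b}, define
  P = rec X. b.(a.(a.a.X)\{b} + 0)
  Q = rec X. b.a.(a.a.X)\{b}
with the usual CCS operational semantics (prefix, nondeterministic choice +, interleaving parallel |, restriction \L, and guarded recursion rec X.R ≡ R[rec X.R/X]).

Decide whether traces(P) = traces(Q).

Reachable graph of P (5 states):
  m0 = rec X. b.(a.(a.a.X)\{b} + 0) :: —b→ m1
  m1 = a.(a.a.(rec X. b.(a.(a.a.X)\{b} + 0)))\{b} + 0 :: —a→ m2
  m2 = (a.a.(rec X. b.(a.(a.a.X)\{b} + 0)))\{b} :: —a→ m3
  m3 = (a.(rec X. b.(a.(a.a.X)\{b} + 0)))\{b} :: —a→ m4
  m4 = (rec X. b.(a.(a.a.X)\{b} + 0))\{b} :: stopped
Reachable graph of Q (5 states):
  n0 = rec X. b.a.(a.a.X)\{b} :: —b→ n1
  n1 = a.(a.a.(rec X. b.a.(a.a.X)\{b}))\{b} :: —a→ n2
  n2 = (a.a.(rec X. b.a.(a.a.X)\{b}))\{b} :: —a→ n3
  n3 = (a.(rec X. b.a.(a.a.X)\{b}))\{b} :: —a→ n4
  n4 = (rec X. b.a.(a.a.X)\{b})\{b} :: stopped
Bisimilarity quotient blocks:
  B0 = {m0, n0}
  B1 = {m1, n1}
  B2 = {m2, n2}
  B3 = {m3, n3}
  B4 = {m4, n4}
m0 ∈ B0, n0 ∈ B0 → same block
Bisimilar ⇒ trace-equivalent.

traces(P) = traces(Q)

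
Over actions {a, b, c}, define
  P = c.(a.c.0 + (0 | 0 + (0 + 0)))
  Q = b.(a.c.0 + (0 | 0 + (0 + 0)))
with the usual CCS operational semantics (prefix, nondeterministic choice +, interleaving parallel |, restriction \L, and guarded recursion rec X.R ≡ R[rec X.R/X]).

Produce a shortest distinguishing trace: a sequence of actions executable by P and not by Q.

P's transition system — 4 states:
  u0 = c.(a.c.0 + (0 | 0 + (0 + 0))) ⊢ =c=> u1
  u1 = a.c.0 + (0 | 0 + (0 + 0)) ⊢ =a=> u2
  u2 = c.0 ⊢ =c=> u3
  u3 = 0 ⊢ deadlocked
Q's transition system — 4 states:
  v0 = b.(a.c.0 + (0 | 0 + (0 + 0))) ⊢ =b=> v1
  v1 = a.c.0 + (0 | 0 + (0 + 0)) ⊢ =a=> v2
  v2 = c.0 ⊢ =c=> v3
  v3 = 0 ⊢ deadlocked
Executing c from P (initial set {u0}):
  after c @ step 1: {u1}
  — P admits the full trace.
Executing c from Q (initial set {v0}):
  after c @ step 1: ∅ (Q stuck)

c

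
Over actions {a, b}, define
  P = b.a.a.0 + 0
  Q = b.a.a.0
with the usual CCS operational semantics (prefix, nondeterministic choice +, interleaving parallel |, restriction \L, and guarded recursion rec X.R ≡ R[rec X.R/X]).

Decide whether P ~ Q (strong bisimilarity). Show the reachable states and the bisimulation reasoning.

bisimilar

LTS(P): 4 reachable states
  m0 = b.a.a.0 + 0 ⊢ ··b··> m1
  m1 = a.a.0 ⊢ ··a··> m2
  m2 = a.0 ⊢ ··a··> m3
  m3 = 0 ⊢ ·
LTS(Q): 4 reachable states
  n0 = b.a.a.0 ⊢ ··b··> n1
  n1 = a.a.0 ⊢ ··a··> n2
  n2 = a.0 ⊢ ··a··> n3
  n3 = 0 ⊢ ·
Coarsest stable partition (strong bisimilarity classes):
  B0 = {m0, n0}
  B1 = {m1, n1}
  B2 = {m2, n2}
  B3 = {m3, n3}
m0 ∈ B0, n0 ∈ B0 → same block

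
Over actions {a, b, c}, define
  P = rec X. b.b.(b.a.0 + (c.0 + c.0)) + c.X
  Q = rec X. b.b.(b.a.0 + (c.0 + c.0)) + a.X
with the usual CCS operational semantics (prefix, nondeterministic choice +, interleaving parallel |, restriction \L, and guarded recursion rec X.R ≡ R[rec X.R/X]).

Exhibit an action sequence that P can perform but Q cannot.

P's transition system — 5 states:
  m0 = rec X. b.b.(b.a.0 + (c.0 + c.0)) + c.X | =b=> m1, =c=> m0
  m1 = b.(b.a.0 + (c.0 + c.0)) | =b=> m2
  m2 = b.a.0 + (c.0 + c.0) | =b=> m3, =c=> m4
  m3 = a.0 | =a=> m4
  m4 = 0 | stopped
Q's transition system — 5 states:
  n0 = rec X. b.b.(b.a.0 + (c.0 + c.0)) + a.X | =a=> n0, =b=> n1
  n1 = b.(b.a.0 + (c.0 + c.0)) | =b=> n2
  n2 = b.a.0 + (c.0 + c.0) | =b=> n3, =c=> n4
  n3 = a.0 | =a=> n4
  n4 = 0 | stopped
Trace ⟨c⟩ through P, begin at {m0}:
  [1] c ⇒ {m0}
  ✓ P
Trace ⟨c⟩ through Q, begin at {n0}:
  [1] c ⇒ no successor for Q

c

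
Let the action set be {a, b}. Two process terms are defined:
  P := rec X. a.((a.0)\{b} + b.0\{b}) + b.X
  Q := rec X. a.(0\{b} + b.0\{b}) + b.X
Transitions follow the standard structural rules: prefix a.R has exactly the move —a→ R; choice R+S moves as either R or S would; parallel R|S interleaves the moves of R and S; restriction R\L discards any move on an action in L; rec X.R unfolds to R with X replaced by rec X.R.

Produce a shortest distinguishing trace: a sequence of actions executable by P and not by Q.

aa

P's transition system — 3 states:
  p0 = rec X. a.((a.0)\{b} + b.0\{b}) + b.X ⊢ —a→ p1, —b→ p0
  p1 = (a.0)\{b} + b.0\{b} ⊢ —a→ p2, —b→ p2
  p2 = 0\{b} ⊢ stopped
Q's transition system — 3 states:
  q0 = rec X. a.(0\{b} + b.0\{b}) + b.X ⊢ —a→ q1, —b→ q0
  q1 = 0\{b} + b.0\{b} ⊢ —b→ q2
  q2 = 0\{b} ⊢ stopped
Executing aa from P (initial set {p0}):
  [1] a ⇒ {p1}
  [2] a ⇒ {p2}
  P completes σ.
Executing aa from Q (initial set {q0}):
  [1] a ⇒ {q1}
  [2] a ⇒ ∅ (Q stuck)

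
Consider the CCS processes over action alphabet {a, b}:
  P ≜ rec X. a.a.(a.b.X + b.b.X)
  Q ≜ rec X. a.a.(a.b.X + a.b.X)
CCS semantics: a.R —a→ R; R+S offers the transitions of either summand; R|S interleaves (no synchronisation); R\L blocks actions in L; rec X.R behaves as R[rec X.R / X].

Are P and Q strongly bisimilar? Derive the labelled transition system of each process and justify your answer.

P's transition system — 4 states:
  p0 = rec X. a.a.(a.b.X + b.b.X) :: =a=> p1
  p1 = a.(a.b.(rec X. a.a.(a.b.X + b.b.X)) + b.b.(rec X. a.a.(a.b.X + b.b.X))) :: =a=> p2
  p2 = a.b.(rec X. a.a.(a.b.X + b.b.X)) + b.b.(rec X. a.a.(a.b.X + b.b.X)) :: =a=> p3, =b=> p3
  p3 = b.(rec X. a.a.(a.b.X + b.b.X)) :: =b=> p0
Q's transition system — 4 states:
  q0 = rec X. a.a.(a.b.X + a.b.X) :: =a=> q1
  q1 = a.(a.b.(rec X. a.a.(a.b.X + a.b.X)) + a.b.(rec X. a.a.(a.b.X + a.b.X))) :: =a=> q2
  q2 = a.b.(rec X. a.a.(a.b.X + a.b.X)) + a.b.(rec X. a.a.(a.b.X + a.b.X)) :: =a=> q3
  q3 = b.(rec X. a.a.(a.b.X + a.b.X)) :: =b=> q0
Bisimilarity quotient blocks:
  B0 = {p0}
  B1 = {p1}
  B2 = {p2}
  B3 = {p3}
  B4 = {q0}
  B5 = {q1}
  B6 = {q2}
  B7 = {q3}
p0 ∈ B0, q0 ∈ B4 → different blocks

P ≁ Q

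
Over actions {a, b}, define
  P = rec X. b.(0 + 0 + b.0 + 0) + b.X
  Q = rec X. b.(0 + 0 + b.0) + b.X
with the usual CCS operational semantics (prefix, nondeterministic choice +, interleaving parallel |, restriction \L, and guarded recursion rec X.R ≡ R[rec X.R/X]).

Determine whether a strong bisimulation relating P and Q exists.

YES

P's transition system — 3 states:
  p0 = rec X. b.(0 + 0 + b.0 + 0) + b.X has moves —b→ p0, —b→ p1
  p1 = 0 + 0 + b.0 + 0 has moves —b→ p2
  p2 = 0 has moves deadlocked
Q's transition system — 3 states:
  q0 = rec X. b.(0 + 0 + b.0) + b.X has moves —b→ q0, —b→ q1
  q1 = 0 + 0 + b.0 has moves —b→ q2
  q2 = 0 has moves deadlocked
Partition-refinement fixed point:
  B0 = {p0, q0}
  B1 = {p1, q1}
  B2 = {p2, q2}
p0 ∈ B0, q0 ∈ B0 → same block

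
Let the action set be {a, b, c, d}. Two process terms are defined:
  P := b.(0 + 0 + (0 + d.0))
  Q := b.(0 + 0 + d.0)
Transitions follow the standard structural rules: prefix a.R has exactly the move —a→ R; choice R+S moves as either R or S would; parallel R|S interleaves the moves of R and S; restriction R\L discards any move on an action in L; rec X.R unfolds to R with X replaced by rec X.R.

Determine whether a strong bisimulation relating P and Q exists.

Reachable graph of P (3 states):
  s0 = b.(0 + 0 + (0 + d.0)) ⊢ ··b··> s1
  s1 = 0 + 0 + (0 + d.0) ⊢ ··d··> s2
  s2 = 0 ⊢ stopped
Reachable graph of Q (3 states):
  t0 = b.(0 + 0 + d.0) ⊢ ··b··> t1
  t1 = 0 + 0 + d.0 ⊢ ··d··> t2
  t2 = 0 ⊢ stopped
Coarsest stable partition (strong bisimilarity classes):
  B0 = {s0, t0}
  B1 = {s1, t1}
  B2 = {s2, t2}
s0 ∈ B0, t0 ∈ B0 → same block

bisimilar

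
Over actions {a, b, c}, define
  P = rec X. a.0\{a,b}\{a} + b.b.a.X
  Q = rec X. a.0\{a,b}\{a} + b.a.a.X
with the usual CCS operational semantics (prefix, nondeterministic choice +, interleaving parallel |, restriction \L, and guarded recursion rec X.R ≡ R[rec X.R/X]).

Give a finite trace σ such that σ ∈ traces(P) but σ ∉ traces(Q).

bb

LTS(P): 4 reachable states
  p0 = rec X. a.0\{a,b}\{a} + b.b.a.X ⊢ —a→ p1, —b→ p2
  p1 = 0\{a,b}\{a} ⊢ deadlocked
  p2 = b.a.(rec X. a.0\{a,b}\{a} + b.b.a.X) ⊢ —b→ p3
  p3 = a.(rec X. a.0\{a,b}\{a} + b.b.a.X) ⊢ —a→ p0
LTS(Q): 4 reachable states
  q0 = rec X. a.0\{a,b}\{a} + b.a.a.X ⊢ —a→ q1, —b→ q2
  q1 = 0\{a,b}\{a} ⊢ deadlocked
  q2 = a.a.(rec X. a.0\{a,b}\{a} + b.a.a.X) ⊢ —a→ q3
  q3 = a.(rec X. a.0\{a,b}\{a} + b.a.a.X) ⊢ —a→ q0
Run σ = ⟨bb⟩ on P: start {p0}
  [1] b ⇒ {p2}
  [2] b ⇒ {p3}
  — P admits the full trace.
Run σ = ⟨bb⟩ on Q: start {q0}
  [1] b ⇒ {q2}
  [2] b ⇒ ∅ (Q stuck)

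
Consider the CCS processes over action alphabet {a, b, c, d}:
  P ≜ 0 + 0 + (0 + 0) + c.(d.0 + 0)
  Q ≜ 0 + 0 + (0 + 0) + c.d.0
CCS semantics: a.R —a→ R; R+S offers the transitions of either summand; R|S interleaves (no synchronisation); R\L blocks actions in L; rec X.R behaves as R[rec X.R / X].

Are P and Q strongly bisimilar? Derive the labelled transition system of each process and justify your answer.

P ~ Q

LTS(P): 3 reachable states
  m0 = 0 + 0 + (0 + 0) + c.(d.0 + 0) has moves -c-> m1
  m1 = d.0 + 0 has moves -d-> m2
  m2 = 0 has moves (no moves)
LTS(Q): 3 reachable states
  n0 = 0 + 0 + (0 + 0) + c.d.0 has moves -c-> n1
  n1 = d.0 has moves -d-> n2
  n2 = 0 has moves (no moves)
Bisimilarity quotient blocks:
  B0 = {m0, n0}
  B1 = {m1, n1}
  B2 = {m2, n2}
m0 ∈ B0, n0 ∈ B0 → same block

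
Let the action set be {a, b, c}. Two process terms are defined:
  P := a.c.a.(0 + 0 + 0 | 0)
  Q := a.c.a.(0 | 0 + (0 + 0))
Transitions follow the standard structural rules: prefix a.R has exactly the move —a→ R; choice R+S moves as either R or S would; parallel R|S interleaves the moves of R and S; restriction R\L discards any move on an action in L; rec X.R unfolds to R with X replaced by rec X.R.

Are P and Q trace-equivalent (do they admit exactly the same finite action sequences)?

LTS(P): 4 reachable states
  u0 = a.c.a.(0 + 0 + 0 | 0) ⊢ =a=> u1
  u1 = c.a.(0 + 0 + 0 | 0) ⊢ =c=> u2
  u2 = a.(0 + 0 + 0 | 0) ⊢ =a=> u3
  u3 = 0 + 0 + 0 | 0 ⊢ stopped
LTS(Q): 4 reachable states
  v0 = a.c.a.(0 | 0 + (0 + 0)) ⊢ =a=> v1
  v1 = c.a.(0 | 0 + (0 + 0)) ⊢ =c=> v2
  v2 = a.(0 | 0 + (0 + 0)) ⊢ =a=> v3
  v3 = 0 | 0 + (0 + 0) ⊢ stopped
Bisimilarity quotient blocks:
  B0 = {u0, v0}
  B1 = {u1, v1}
  B2 = {u2, v2}
  B3 = {u3, v3}
u0 ∈ B0, v0 ∈ B0 → same block
Bisimilar ⇒ trace-equivalent.

trace-equivalent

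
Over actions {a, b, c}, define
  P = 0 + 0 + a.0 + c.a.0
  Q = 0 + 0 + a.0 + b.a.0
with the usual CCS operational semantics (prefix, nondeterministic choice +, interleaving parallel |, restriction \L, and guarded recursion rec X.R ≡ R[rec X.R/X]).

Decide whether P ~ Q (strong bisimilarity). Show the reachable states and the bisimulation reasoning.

LTS(P): 3 reachable states
  m0 = 0 + 0 + a.0 + c.a.0 | ··a··> m1, ··c··> m2
  m1 = 0 | stopped
  m2 = a.0 | ··a··> m1
LTS(Q): 3 reachable states
  n0 = 0 + 0 + a.0 + b.a.0 | ··a··> n1, ··b··> n2
  n1 = 0 | stopped
  n2 = a.0 | ··a··> n1
Partition-refinement fixed point:
  B0 = {m0}
  B1 = {m1, n1}
  B2 = {m2, n2}
  B3 = {n0}
m0 ∈ B0, n0 ∈ B3 → different blocks

NO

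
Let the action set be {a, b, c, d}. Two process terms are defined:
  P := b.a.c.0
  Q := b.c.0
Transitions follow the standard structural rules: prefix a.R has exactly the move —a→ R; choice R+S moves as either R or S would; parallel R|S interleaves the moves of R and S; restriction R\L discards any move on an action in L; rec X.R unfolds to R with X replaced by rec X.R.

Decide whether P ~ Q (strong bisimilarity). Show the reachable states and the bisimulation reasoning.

NO

LTS(P): 4 reachable states
  p0 = b.a.c.0 → -b-> p1
  p1 = a.c.0 → -a-> p2
  p2 = c.0 → -c-> p3
  p3 = 0 → deadlocked
LTS(Q): 3 reachable states
  q0 = b.c.0 → -b-> q1
  q1 = c.0 → -c-> q2
  q2 = 0 → deadlocked
Bisimilarity quotient blocks:
  B0 = {p0}
  B1 = {p1}
  B2 = {p2, q1}
  B3 = {p3, q2}
  B4 = {q0}
p0 ∈ B0, q0 ∈ B4 → different blocks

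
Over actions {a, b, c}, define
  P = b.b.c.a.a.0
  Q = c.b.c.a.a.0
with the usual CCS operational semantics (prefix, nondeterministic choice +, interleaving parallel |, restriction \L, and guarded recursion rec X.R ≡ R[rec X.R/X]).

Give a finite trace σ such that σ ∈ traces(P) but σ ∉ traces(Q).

Reachable graph of P (6 states):
  s0 = b.b.c.a.a.0 | ··b··> s1
  s1 = b.c.a.a.0 | ··b··> s2
  s2 = c.a.a.0 | ··c··> s3
  s3 = a.a.0 | ··a··> s4
  s4 = a.0 | ··a··> s5
  s5 = 0 | ∅
Reachable graph of Q (6 states):
  t0 = c.b.c.a.a.0 | ··c··> t1
  t1 = b.c.a.a.0 | ··b··> t2
  t2 = c.a.a.0 | ··c··> t3
  t3 = a.a.0 | ··a··> t4
  t4 = a.0 | ··a··> t5
  t5 = 0 | ∅
Run σ = ⟨b⟩ on P: start {s0}
  [1] b ⇒ {s1}
  ✓ P
Run σ = ⟨b⟩ on Q: start {t0}
  [1] b ⇒ no successor for Q

b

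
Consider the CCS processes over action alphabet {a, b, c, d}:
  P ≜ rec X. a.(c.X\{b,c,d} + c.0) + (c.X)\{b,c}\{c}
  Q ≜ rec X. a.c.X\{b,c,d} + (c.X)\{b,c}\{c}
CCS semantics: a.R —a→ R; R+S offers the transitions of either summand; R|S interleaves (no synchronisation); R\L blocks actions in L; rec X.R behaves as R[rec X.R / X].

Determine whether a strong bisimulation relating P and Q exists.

P's transition system — 5 states:
  m0 = rec X. a.(c.X\{b,c,d} + c.0) + (c.X)\{b,c}\{c} :: ··a··> m1
  m1 = c.(rec X. a.(c.X\{b,c,d} + c.0) + (c.X)\{b,c}\{c})\{b,c,d} + c.0 :: ··c··> m2, ··c··> m3
  m2 = (rec X. a.(c.X\{b,c,d} + c.0) + (c.X)\{b,c}\{c})\{b,c,d} :: ··a··> m4
  m3 = 0 :: deadlocked
  m4 = (c.(rec X. a.(c.X\{b,c,d} + c.0) + (c.X)\{b,c}\{c})\{b,c,d} + c.0)\{b,c,d} :: deadlocked
Q's transition system — 4 states:
  n0 = rec X. a.c.X\{b,c,d} + (c.X)\{b,c}\{c} :: ··a··> n1
  n1 = c.(rec X. a.c.X\{b,c,d} + (c.X)\{b,c}\{c})\{b,c,d} :: ··c··> n2
  n2 = (rec X. a.c.X\{b,c,d} + (c.X)\{b,c}\{c})\{b,c,d} :: ··a··> n3
  n3 = (c.(rec X. a.c.X\{b,c,d} + (c.X)\{b,c}\{c})\{b,c,d})\{b,c,d} :: deadlocked
Bisimilarity quotient blocks:
  B0 = {m0}
  B1 = {m1}
  B2 = {m2, n2}
  B3 = {m3, m4, n3}
  B4 = {n0}
  B5 = {n1}
m0 ∈ B0, n0 ∈ B4 → different blocks

not bisimilar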